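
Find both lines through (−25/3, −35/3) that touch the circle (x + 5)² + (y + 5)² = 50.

x + 7y = −90 and x + y = −20

A line y − (−35/3) = m(x − (−25/3)) is tangent when its distance from (−5, −5) is 5√2:
[m·(10/3) − (20/3)]² = 50(m² + 1)
7m² + 8m + 1 = 0, so m = −1/7 or m = −1.
Through (−25/3, −35/3) these give x + 7y = −90 and x + y = −20.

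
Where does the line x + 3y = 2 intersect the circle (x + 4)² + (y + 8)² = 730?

From the line, y = (2 − x)/3. Substituting:
10x² + 20x − 5750 = 0  ⟹  x² + 2x − 575 = 0
x = 23 or x = −25, giving (23, −7) and (−25, 9).

(−25, 9) and (23, −7)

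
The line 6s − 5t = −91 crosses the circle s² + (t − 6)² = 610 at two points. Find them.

(−21, −7) and (9, 29)

Express t = (91 + 6s)/5 and substitute into the circle:
61s² + 732s − 11529 = 0  ⟹  s² + 12s − 189 = 0
s = 9 or s = −21, giving (9, 29) and (−21, −7).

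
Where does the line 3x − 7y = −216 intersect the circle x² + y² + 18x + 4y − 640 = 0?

From the line, y = (216 + 3x)/7. Substituting:
58x² + 2262x + 21344 = 0  ⟹  x² + 39x + 368 = 0
x = −16 or x = −23, giving (−16, 24) and (−23, 21).

(−23, 21) and (−16, 24)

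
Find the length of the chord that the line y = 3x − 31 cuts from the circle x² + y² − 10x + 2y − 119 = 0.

7√10

The distance from (5, −1) to the line is 15/√10, and r² = 145.
Half the chord is √(r² − d²) = √(245/2), so the full chord is 7√10.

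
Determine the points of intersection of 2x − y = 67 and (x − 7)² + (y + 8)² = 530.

Substitute y = 2x − 67:
5x² − 250x + 3000 = 0  ⟹  x² − 50x + 600 = 0
x = 30 or x = 20, giving (30, −7) and (20, −27).

(20, −27) and (30, −7)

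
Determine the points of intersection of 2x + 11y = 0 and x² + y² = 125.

Express y = (−2x)/11 and substitute into the circle:
125x² − 15125 = 0  ⟹  x² − 121 = 0
x = 11 or x = −11, giving (11, −2) and (−11, 2).

(−11, 2) and (11, −2)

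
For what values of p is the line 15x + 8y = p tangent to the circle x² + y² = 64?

The line touches the circle iff its distance from (0, 0) is 8:
|15·0 + 8·0 − p| / √289 = 8
|p| = 8·17, so p = 136 or p = −136.

p = −136 or p = 136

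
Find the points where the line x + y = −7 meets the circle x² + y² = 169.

(−12, 5) and (5, −12)

Substitute y = −x − 7:
2x² + 14x − 120 = 0  ⟹  x² + 7x − 60 = 0
x = 5 or x = −12, giving (5, −12) and (−12, 5).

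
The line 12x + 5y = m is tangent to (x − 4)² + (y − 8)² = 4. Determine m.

m = 62 or m = 114

Tangency holds when the distance from the centre (4, 8) to the line equals the radius 2:
|12·4 + 5·8 − m| / √169 = 2
|m − (88)| = 2·13, so m = 114 or m = 62.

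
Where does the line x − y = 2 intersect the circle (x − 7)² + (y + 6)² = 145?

(−5, −7) and (8, 6)

From the line, y = x − 2. Substituting:
2x² − 6x − 80 = 0  ⟹  x² − 3x − 40 = 0
x = 8 or x = −5, giving (8, 6) and (−5, −7).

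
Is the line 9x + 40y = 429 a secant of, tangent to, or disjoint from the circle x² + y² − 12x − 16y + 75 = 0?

secant

Substituting the line into the circle gives 1681x² − 21162x + 29481 = 0.
Discriminant = (−21162)² − 4·1681·(29481) = 249600000 > 0.
Two real roots: the line is a secant.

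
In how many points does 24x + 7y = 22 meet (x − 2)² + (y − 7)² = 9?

1

Substituting the line into the circle gives 625x² + 1100x + 484 = 0.
Δ = 1210000 − 1210000 = 0.
A repeated root: the line is tangent.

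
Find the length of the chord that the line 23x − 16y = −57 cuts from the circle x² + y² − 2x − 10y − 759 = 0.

The distance from (1, 5) to the line is 0/√785, and r² = 785.
Half the chord is √(r² − d²) = √(785), so the full chord is 2√785.

2√785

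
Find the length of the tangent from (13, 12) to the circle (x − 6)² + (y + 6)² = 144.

√229

The centre is (6, −6) and r = 12. The square of the distance from P to the centre is 49 + 324 = 373.
By the tangent–radius right angle, tangent length = √(|PO|² − r²) = √229.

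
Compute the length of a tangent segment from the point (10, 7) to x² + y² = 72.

√77

With centre O = (0, 0), |OP|² = 149 and r² = 72.
By the tangent–radius right angle, tangent length = √(|PO|² − r²) = √77.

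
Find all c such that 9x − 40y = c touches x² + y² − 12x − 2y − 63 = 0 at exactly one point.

Tangency holds when the distance from the centre (6, 1) to the line equals the radius 10:
|9·6 − 40·1 − c| / √1681 = 10
|c − (14)| = 10·41, so c = 424 or c = −396.

c = −396 or c = 424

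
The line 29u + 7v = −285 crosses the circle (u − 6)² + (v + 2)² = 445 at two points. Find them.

(−12, 9) and (−5, −20)

Substitute v = (−285 − 29u)/7:
890u² + 15130u + 53400 = 0  ⟹  u² + 17u + 60 = 0
u = −5 or u = −12, giving (−5, −20) and (−12, 9).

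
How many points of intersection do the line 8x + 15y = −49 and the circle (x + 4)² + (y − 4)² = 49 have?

2

Substituting the line into the circle gives 289x² + 3544x + 4456 = 0.
Δ = 12559936 − 5151136 = 7408800.
Two real roots: the line is a secant.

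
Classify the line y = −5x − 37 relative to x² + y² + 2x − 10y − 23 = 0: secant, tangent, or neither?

neither

Substituting the line into the circle gives 26x² + 422x + 1716 = 0.
Discriminant = (422)² − 4·26·(1716) = −380 < 0.
No real roots: the line does not meet the circle.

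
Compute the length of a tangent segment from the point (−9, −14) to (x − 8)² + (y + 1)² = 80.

Centre (8, −1), r² = 80. |PO|² = (−17)² + (−13)² = 458.
By the tangent–radius right angle, tangent length = √(|PO|² − r²) = √378 = 3√42.

3√42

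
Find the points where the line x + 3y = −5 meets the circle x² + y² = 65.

Substitute y = (−5 − x)/3:
10x² + 10x − 560 = 0  ⟹  x² + x − 56 = 0
x = 7 or x = −8, giving (7, −4) and (−8, 1).

(−8, 1) and (7, −4)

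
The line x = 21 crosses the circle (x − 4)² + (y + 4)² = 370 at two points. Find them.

The line gives x = 21. Substituting into the circle:
y² + 8y − 65 = 0
y = 5 or y = −13, giving (21, 5) and (21, −13).

(21, −13) and (21, 5)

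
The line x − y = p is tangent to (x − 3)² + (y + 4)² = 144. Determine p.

For a tangent, require d(centre, line) = r = 12.
|1·3 − 1·(−4) − p| / √2 = 12
|p − (7)| = 12√2.

p = 7 ± 12√2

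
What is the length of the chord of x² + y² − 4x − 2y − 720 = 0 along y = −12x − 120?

4√145

The distance from (2, 1) to the line is 145/√145, and r² = 725.
Chord = 2√(r² − d²) = 2·√(580) = 4√145.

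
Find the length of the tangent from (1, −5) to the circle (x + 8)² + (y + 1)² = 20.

√77

The centre is (−8, −1) and r = 2√5. The square of the distance from P to the centre is 81 + 16 = 97.
The tangent meets the radius at right angles, so tangent² = |PO|² − r² = 97 − 20 = 77.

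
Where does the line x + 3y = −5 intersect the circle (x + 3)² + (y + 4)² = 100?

(−11, 2) and (7, −4)

From the line, y = (−5 − x)/3. Substituting:
10x² + 40x − 770 = 0  ⟹  x² + 4x − 77 = 0
x = 7 or x = −11, giving (7, −4) and (−11, 2).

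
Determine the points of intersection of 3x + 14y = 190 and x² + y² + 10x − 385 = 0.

(−16, 17) and (12, 11)

Substitute y = (190 − 3x)/14:
205x² + 820x − 39360 = 0  ⟹  x² + 4x − 192 = 0
x = 12 or x = −16, giving (12, 11) and (−16, 17).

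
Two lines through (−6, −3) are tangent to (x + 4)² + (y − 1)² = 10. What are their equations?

x − 3y = 3 and 3x + y = −21

Write the tangent as mx − y + (−3 − m·(−6)) = 0 and set its distance from the centre to √10:
[m·(2) − (4)]² = 10(m² + 1)
3m² + 8m − 3 = 0, so m = 1/3 or m = −3.
Through (−6, −3) these give x − 3y = 3 and 3x + y = −21.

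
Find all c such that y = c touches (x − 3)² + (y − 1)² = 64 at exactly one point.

For a tangent, require d(centre, line) = r = 8.
|0·3 + 1·1 − c| / √1 = 8
|c − (1)| = 8, so c = 9 or c = −7.

c = −7 or c = 9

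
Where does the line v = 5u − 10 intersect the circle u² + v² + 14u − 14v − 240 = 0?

(0, −10) and (6, 20)

Substitute v = 5u − 10:
26u² − 156u = 0  ⟹  u² − 6u = 0
u = 6 or u = 0, giving (6, 20) and (0, −10).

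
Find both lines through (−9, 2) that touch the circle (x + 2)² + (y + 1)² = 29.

Write the tangent as mx − y + (2 − m·(−9)) = 0 and set its distance from the centre to √29:
(7m − (−3))² = 29(m² + 1)
10m² + 21m − 10 = 0, so m = −5/2 or m = 2/5.
Through (−9, 2) these give 5x + 2y = −41 and 2x − 5y = −28.

5x + 2y = −41 and 2x − 5y = −28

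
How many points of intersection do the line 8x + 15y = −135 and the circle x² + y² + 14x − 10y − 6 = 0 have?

d² = (8·(−7) + 15·5 − (−135))²/289 = 23716/289; r² = 80.
Since d² > r², the line lies outside the circle.

0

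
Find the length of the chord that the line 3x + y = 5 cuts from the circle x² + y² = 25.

3√10

Substitute y = −3x + 5:
10x² − 30x = 0  ⟹  x² − 3x = 0
x = 3 or x = 0, giving (3, −4) and (0, 5).
Chord length = distance between (3, −4) and (0, 5) = √90 = 3√10.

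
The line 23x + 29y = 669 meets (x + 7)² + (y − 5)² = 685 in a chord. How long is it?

√1370

From the line, y = (669 − 23x)/29. Substituting:
1370x² − 12330x − 260300 = 0  ⟹  x² − 9x − 190 = 0
x = 19 or x = −10, giving (19, 8) and (−10, 31).
Chord length = distance between (19, 8) and (−10, 31) = √1370 = √1370.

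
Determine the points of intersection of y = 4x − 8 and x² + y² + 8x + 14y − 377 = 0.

(−5, −28) and (5, 12)

Substitute y = 4x − 8:
17x² − 425 = 0  ⟹  x² − 25 = 0
x = 5 or x = −5, giving (5, 12) and (−5, −28).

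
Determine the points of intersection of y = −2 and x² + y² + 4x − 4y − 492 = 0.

From the line, y = −2. Substituting:
x² + 4x − 480 = 0
x = 20 or x = −24, giving (20, −2) and (−24, −2).

(−24, −2) and (20, −2)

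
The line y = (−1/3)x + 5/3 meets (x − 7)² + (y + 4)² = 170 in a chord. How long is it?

8√10

The distance from (7, −4) to the line is 10/√10, and r² = 170.
Chord = 2√(r² − d²) = 2·√(160) = 8√10.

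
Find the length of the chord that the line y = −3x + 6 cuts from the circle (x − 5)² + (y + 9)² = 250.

Express y = −3x + 6 and substitute into the circle:
10x² − 100x = 0  ⟹  x² − 10x = 0
x = 10 or x = 0, giving (10, −24) and (0, 6).
|(10, −24) − (0, 6)| = √((10)² + (−30)²) = 10√10.

10√10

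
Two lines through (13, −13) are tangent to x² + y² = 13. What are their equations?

2x + 3y = −13 and 3x + 2y = 13

Let a tangent through (13, −13) have slope m. Its distance from (0, 0) must equal √13:
(−13m − (13))² = 13(m² + 1)
6m² + 13m + 6 = 0, so m = −2/3 or m = −3/2.
Through (13, −13) these give 2x + 3y = −13 and 3x + 2y = 13.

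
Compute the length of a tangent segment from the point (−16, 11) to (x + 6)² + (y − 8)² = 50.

The centre is (−6, 8) and r = 5√2. The square of the distance from P to the centre is 100 + 9 = 109.
By the tangent–radius right angle, tangent length = √(|PO|² − r²) = √59.

√59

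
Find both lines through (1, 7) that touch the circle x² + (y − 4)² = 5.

x − 2y = −13 and 2x + y = 9

Write the tangent as mx − y + (7 − m·(1)) = 0 and set its distance from the centre to √5:
(−1m − (−3))² = 5(m² + 1)
2m² + 3m − 2 = 0, so m = 1/2 or m = −2.
With m = 1/2: x − 2y = −13. With m = −2: 2x + y = 9.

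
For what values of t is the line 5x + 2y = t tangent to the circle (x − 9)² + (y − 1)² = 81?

t = 47 ± 9√29

The line touches the circle iff its distance from (9, 1) is 9:
|5·9 + 2·1 − t| / √29 = 9
|t − (47)| = 9√29.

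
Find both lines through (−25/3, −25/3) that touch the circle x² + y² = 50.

Let a tangent through (−25/3, −25/3) have slope m. Its distance from (0, 0) must equal 5√2:
(25/3m − (25/3))² = 50(m² + 1)
7m² − 50m + 7 = 0, so m = 7 or m = 1/7.
Through (−25/3, −25/3) these give 7x − y = −50 and x − 7y = 50.

7x − y = −50 and x − 7y = 50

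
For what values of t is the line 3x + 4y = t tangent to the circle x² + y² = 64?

For a tangent, require d(centre, line) = r = 8.
|3·0 + 4·0 − t| / √25 = 8
|t| = 8·5, so t = 40 or t = −40.

t = −40 or t = 40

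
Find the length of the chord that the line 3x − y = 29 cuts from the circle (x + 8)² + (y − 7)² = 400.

The distance from (−8, 7) to the line is 60/√10, and r² = 400.
Half the chord is √(r² − d²) = √(40), so the full chord is 4√10.

4√10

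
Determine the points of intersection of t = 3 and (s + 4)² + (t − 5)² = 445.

(−25, 3) and (17, 3)

Substitute t = 3:
s² + 8s − 425 = 0
s = 17 or s = −25, giving (17, 3) and (−25, 3).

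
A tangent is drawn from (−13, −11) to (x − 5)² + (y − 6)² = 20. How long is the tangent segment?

Centre (5, 6), r² = 20. |PO|² = (−18)² + (−17)² = 613.
Power of the point: PT² = |PO|² − r² = 593, so PT = √593.

√593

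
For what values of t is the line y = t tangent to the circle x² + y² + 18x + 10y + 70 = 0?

t = −11 or t = 1

Tangency holds when the distance from the centre (−9, −5) to the line equals the radius 6:
|0·(−9) + 1·(−5) − t| / √1 = 6
|t − (−5)| = 6, so t = 1 or t = −11.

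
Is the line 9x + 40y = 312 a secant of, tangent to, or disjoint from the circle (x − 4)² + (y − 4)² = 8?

disjoint

Substituting the line into the circle gives 1681x² − 15536x + 35904 = 0.
Δ = 241367296 − 241418496 = −51200.
No real roots: the line does not meet the circle.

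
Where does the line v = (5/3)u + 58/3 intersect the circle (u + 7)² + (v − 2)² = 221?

Express v = (58 + 5u)/3 and substitute into the circle:
34u² + 646u + 1156 = 0  ⟹  u² + 19u + 34 = 0
u = −2 or u = −17, giving (−2, 16) and (−17, −9).

(−17, −9) and (−2, 16)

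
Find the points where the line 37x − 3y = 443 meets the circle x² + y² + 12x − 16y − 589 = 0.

Substitute y = (−443 + 37x)/3:
1378x² − 34450x + 212212 = 0  ⟹  x² − 25x + 154 = 0
x = 14 or x = 11, giving (14, 25) and (11, −12).

(11, −12) and (14, 25)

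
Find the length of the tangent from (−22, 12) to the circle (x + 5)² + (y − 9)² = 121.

√177

With centre O = (−5, 9), |OP|² = 298 and r² = 121.
Power of the point: PT² = |PO|² − r² = 177, so PT = √177.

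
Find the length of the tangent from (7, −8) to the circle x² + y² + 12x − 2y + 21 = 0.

3√26

With centre O = (−6, 1), |OP|² = 250 and r² = 16.
The tangent meets the radius at right angles, so tangent² = |PO|² − r² = 250 − 16 = 234.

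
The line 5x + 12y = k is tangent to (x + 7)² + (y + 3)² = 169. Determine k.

The line touches the circle iff its distance from (−7, −3) is 13:
|5·(−7) + 12·(−3) − k| / √169 = 13
|k − (−71)| = 13·13, so k = 98 or k = −240.

k = −240 or k = 98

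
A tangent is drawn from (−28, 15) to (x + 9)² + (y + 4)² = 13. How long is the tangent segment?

With centre O = (−9, −4), |OP|² = 722 and r² = 13.
Power of the point: PT² = |PO|² − r² = 709, so PT = √709.

√709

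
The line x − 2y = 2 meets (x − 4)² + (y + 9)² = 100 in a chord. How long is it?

From the line, y = (−2 + x)/2. Substituting:
5x² − 80 = 0  ⟹  x² − 16 = 0
x = 4 or x = −4, giving (4, 1) and (−4, −3).
Chord length = distance between (4, 1) and (−4, −3) = √80 = 4√5.

4√5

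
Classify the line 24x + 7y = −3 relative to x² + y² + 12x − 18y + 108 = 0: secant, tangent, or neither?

Substituting the line into the circle gives 625x² + 3756x + 5679 = 0.
Discriminant = (3756)² − 4·625·(5679) = −89964 < 0.
No real roots: the line does not meet the circle.

neither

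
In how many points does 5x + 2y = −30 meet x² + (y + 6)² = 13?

2

Substituting the line into the circle gives 29x² + 180x + 272 = 0.
Discriminant = (180)² − 4·29·(272) = 848 > 0.
Two real roots: the line is a secant.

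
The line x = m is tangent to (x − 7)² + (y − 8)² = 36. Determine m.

The line touches the circle iff its distance from (7, 8) is 6:
|1·7 + 0·8 − m| / √1 = 6
|m − (7)| = 6, so m = 13 or m = 1.

m = 1 or m = 13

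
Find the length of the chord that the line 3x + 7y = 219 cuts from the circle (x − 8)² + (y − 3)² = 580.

From the line, y = (219 − 3x)/7. Substituting:
58x² − 1972x + 13920 = 0  ⟹  x² − 34x + 240 = 0
x = 24 or x = 10, giving (24, 21) and (10, 27).
Chord length = distance between (24, 21) and (10, 27) = √232 = 2√58.

2√58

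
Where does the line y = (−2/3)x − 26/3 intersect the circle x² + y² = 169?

(−13, 0) and (5, −12)

From the line, y = (−26 − 2x)/3. Substituting:
13x² + 104x − 845 = 0  ⟹  x² + 8x − 65 = 0
x = 5 or x = −13, giving (5, −12) and (−13, 0).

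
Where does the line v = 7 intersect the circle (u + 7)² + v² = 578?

Substitute v = 7:
u² + 14u − 480 = 0
u = 16 or u = −30, giving (16, 7) and (−30, 7).

(−30, 7) and (16, 7)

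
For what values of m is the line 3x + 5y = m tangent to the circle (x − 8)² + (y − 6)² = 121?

Tangency holds when the distance from the centre (8, 6) to the line equals the radius 11:
|3·8 + 5·6 − m| / √34 = 11
|m − (54)| = 11√34.

m = 54 ± 11√34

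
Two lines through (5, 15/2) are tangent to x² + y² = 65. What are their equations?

x + 8y = 65 and 7x + 4y = 65

Write the tangent as mx − y + (15/2 − m·(5)) = 0 and set its distance from the centre to √65:
[m·(−5) − (−15/2)]² = 65(m² + 1)
32m² + 60m + 7 = 0, so m = −1/8 or m = −7/4.
With m = −1/8: x + 8y = 65. With m = −7/4: 7x + 4y = 65.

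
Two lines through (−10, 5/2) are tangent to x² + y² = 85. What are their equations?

7x − 6y = −85 and 9x + 2y = −85

Let a tangent through (−10, 5/2) have slope m. Its distance from (0, 0) must equal √85:
(10m − (−5/2))² = 85(m² + 1)
12m² + 40m − 63 = 0, so m = 7/6 or m = −9/2.
With m = 7/6: 7x − 6y = −85. With m = −9/2: 9x + 2y = −85.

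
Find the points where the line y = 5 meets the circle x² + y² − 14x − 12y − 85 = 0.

Substitute y = 5:
x² − 14x − 120 = 0
x = 20 or x = −6, giving (20, 5) and (−6, 5).

(−6, 5) and (20, 5)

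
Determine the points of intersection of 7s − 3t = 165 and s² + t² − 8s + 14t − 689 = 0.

Express t = (−165 + 7s)/3 and substitute into the circle:
58s² − 2088s + 14094 = 0  ⟹  s² − 36s + 243 = 0
s = 27 or s = 9, giving (27, 8) and (9, −34).

(9, −34) and (27, 8)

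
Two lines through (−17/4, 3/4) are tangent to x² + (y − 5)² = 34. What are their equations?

Let a tangent through (−17/4, 3/4) have slope m. Its distance from (0, 5) must equal √34:
[m·(17/4) − (17/4)]² = 34(m² + 1)
15m² + 34m + 15 = 0, so m = −5/3 or m = −3/5.
With m = −5/3: 5x + 3y = −19. With m = −3/5: 3x + 5y = −9.

5x + 3y = −19 and 3x + 5y = −9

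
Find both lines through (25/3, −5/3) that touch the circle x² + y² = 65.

Write the tangent as mx − y + (−5/3 − m·(25/3)) = 0 and set its distance from the centre to √65:
[m·(−25/3) − (5/3)]² = 65(m² + 1)
4m² + 25m − 56 = 0, so m = −8 or m = 7/4.
With m = −8: 8x + y = 65. With m = 7/4: 7x − 4y = 65.

8x + y = 65 and 7x − 4y = 65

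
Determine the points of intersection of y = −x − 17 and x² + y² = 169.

Substitute y = −x − 17:
2x² + 34x + 120 = 0  ⟹  x² + 17x + 60 = 0
x = −5 or x = −12, giving (−5, −12) and (−12, −5).

(−12, −5) and (−5, −12)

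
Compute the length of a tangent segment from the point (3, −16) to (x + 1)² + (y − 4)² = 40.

2√94

With centre O = (−1, 4), |OP|² = 416 and r² = 40.
The tangent meets the radius at right angles, so tangent² = |PO|² − r² = 416 − 40 = 376.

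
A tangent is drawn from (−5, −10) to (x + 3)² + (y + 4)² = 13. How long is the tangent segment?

With centre O = (−3, −4), |OP|² = 40 and r² = 13.
The tangent meets the radius at right angles, so tangent² = |PO|² − r² = 40 − 13 = 27.

3√3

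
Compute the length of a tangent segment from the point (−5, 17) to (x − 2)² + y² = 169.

Centre (2, 0), r² = 169. |PO|² = (−7)² + (17)² = 338.
By the tangent–radius right angle, tangent length = √(|PO|² − r²) = √169 = 13.

13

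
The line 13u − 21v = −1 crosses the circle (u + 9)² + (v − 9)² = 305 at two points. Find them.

(−13, −8) and (8, 5)

Express v = (1 + 13u)/21 and substitute into the circle:
610u² + 3050u − 63440 = 0  ⟹  u² + 5u − 104 = 0
u = 8 or u = −13, giving (8, 5) and (−13, −8).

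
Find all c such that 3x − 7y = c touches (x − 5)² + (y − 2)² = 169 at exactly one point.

c = 1 ± 13√58

Tangency holds when the distance from the centre (5, 2) to the line equals the radius 13:
|3·5 − 7·2 − c| / √58 = 13
|c − (1)| = 13√58.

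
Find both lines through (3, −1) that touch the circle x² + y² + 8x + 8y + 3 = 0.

Write the tangent as mx − y + (−1 − m·(3)) = 0 and set its distance from the centre to √29:
(−7m − (−3))² = 29(m² + 1)
10m² − 21m − 10 = 0, so m = −2/5 or m = 5/2.
Through (3, −1) these give 2x + 5y = 1 and 5x − 2y = 17.

2x + 5y = 1 and 5x − 2y = 17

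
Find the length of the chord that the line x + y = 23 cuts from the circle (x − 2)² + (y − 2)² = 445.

23√2

Centre (2, 2), r² = 445. Perpendicular distance d from centre to line = |−19| / √2 = 19/√2.
Half the chord is √(r² − d²) = √(529/2), so the full chord is 23√2.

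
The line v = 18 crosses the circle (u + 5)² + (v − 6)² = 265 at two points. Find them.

(−16, 18) and (6, 18)

From the line, v = 18. Substituting:
u² + 10u − 96 = 0
u = 6 or u = −16, giving (6, 18) and (−16, 18).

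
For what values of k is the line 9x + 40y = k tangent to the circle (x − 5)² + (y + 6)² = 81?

k = −564 or k = 174

For a tangent, require d(centre, line) = r = 9.
|9·5 + 40·(−6) − k| / √1681 = 9
|k − (−195)| = 9·41, so k = 174 or k = −564.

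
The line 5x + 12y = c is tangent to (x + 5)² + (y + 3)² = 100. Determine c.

c = −191 or c = 69

For a tangent, require d(centre, line) = r = 10.
|5·(−5) + 12·(−3) − c| / √169 = 10
|c − (−61)| = 10·13, so c = 69 or c = −191.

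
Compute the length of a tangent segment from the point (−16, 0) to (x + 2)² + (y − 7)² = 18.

With centre O = (−2, 7), |OP|² = 245 and r² = 18.
Power of the point: PT² = |PO|² − r² = 227, so PT = √227.

√227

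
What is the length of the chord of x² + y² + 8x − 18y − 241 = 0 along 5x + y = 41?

6√26

The distance from (−4, 9) to the line is 52/√26, and r² = 338.
Half the chord is √(r² − d²) = √(234), so the full chord is 6√26.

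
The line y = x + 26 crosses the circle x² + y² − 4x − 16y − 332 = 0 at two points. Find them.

(−18, 8) and (2, 28)

Express y = x + 26 and substitute into the circle:
2x² + 32x − 72 = 0  ⟹  x² + 16x − 36 = 0
x = 2 or x = −18, giving (2, 28) and (−18, 8).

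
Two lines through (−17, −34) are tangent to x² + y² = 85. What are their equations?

A line y − (−34) = m(x − (−17)) is tangent when its distance from (0, 0) is √85:
(17m − (34))² = 85(m² + 1)
12m² − 68m + 63 = 0, so m = 7/6 or m = 9/2.
With m = 7/6: 7x − 6y = 85. With m = 9/2: 9x − 2y = −85.

7x − 6y = 85 and 9x − 2y = −85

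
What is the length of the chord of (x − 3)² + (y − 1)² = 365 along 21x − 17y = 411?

Express y = (−411 + 21x)/17 and substitute into the circle:
730x² − 19710x + 80300 = 0  ⟹  x² − 27x + 110 = 0
x = 22 or x = 5, giving (22, 3) and (5, −18).
|(22, 3) − (5, −18)| = √((17)² + (21)²) = √730.

√730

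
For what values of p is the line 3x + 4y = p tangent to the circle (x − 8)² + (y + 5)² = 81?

For a tangent, require d(centre, line) = r = 9.
|3·8 + 4·(−5) − p| / √25 = 9
|p − (4)| = 9·5, so p = 49 or p = −41.

p = −41 or p = 49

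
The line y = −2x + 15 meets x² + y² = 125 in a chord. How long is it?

Express y = −2x + 15 and substitute into the circle:
5x² − 60x + 100 = 0  ⟹  x² − 12x + 20 = 0
x = 10 or x = 2, giving (10, −5) and (2, 11).
|(10, −5) − (2, 11)| = √((8)² + (−16)²) = 8√5.

8√5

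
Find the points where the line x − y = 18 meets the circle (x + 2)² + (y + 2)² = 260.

Express y = x − 18 and substitute into the circle:
2x² − 28x = 0  ⟹  x² − 14x = 0
x = 14 or x = 0, giving (14, −4) and (0, −18).

(0, −18) and (14, −4)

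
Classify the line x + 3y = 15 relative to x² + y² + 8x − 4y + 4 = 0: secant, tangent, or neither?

neither

Substituting the line into the circle gives 10x² + 54x + 81 = 0.
Δ = 2916 − 3240 = −324.
No real roots: the line does not meet the circle.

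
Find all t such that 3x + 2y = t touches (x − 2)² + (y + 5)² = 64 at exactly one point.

Tangency holds when the distance from the centre (2, −5) to the line equals the radius 8:
|3·2 + 2·(−5) − t| / √13 = 8
|t − (−4)| = 8√13.

t = −4 ± 8√13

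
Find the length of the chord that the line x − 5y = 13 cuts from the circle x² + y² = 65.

3√26

From the line, y = (−13 + x)/5. Substituting:
26x² − 26x − 1456 = 0  ⟹  x² − x − 56 = 0
x = 8 or x = −7, giving (8, −1) and (−7, −4).
|(8, −1) − (−7, −4)| = √((15)² + (3)²) = 3√26.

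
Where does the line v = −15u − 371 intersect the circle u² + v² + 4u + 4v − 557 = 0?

From the line, v = −15u − 371. Substituting:
226u² + 11074u + 135600 = 0  ⟹  u² + 49u + 600 = 0
u = −24 or u = −25, giving (−24, −11) and (−25, 4).

(−25, 4) and (−24, −11)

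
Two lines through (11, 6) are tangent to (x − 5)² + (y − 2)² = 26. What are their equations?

Let a tangent through (11, 6) have slope m. Its distance from (5, 2) must equal √26:
[m·(−6) − (−4)]² = 26(m² + 1)
5m² − 24m − 5 = 0, so m = −1/5 or m = 5.
Through (11, 6) these give x + 5y = 41 and 5x − y = 49.

x + 5y = 41 and 5x − y = 49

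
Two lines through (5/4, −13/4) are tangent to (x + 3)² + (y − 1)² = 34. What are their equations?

5x − 3y = 16 and 3x − 5y = 20

Write the tangent as mx − y + (−13/4 − m·(5/4)) = 0 and set its distance from the centre to √34:
(−17/4m − (17/4))² = 34(m² + 1)
15m² − 34m + 15 = 0, so m = 5/3 or m = 3/5.
Through (5/4, −13/4) these give 5x − 3y = 16 and 3x − 5y = 20.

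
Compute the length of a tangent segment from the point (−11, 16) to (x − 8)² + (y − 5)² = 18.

4√29

Centre (8, 5), r² = 18. |PO|² = (−19)² + (11)² = 482.
By the tangent–radius right angle, tangent length = √(|PO|² − r²) = √464 = 4√29.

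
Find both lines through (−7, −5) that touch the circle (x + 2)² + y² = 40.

3x + y = −26 and x + 3y = −22

Write the tangent as mx − y + (−5 − m·(−7)) = 0 and set its distance from the centre to 2√10:
(5m − (5))² = 40(m² + 1)
3m² + 10m + 3 = 0, so m = −3 or m = −1/3.
Through (−7, −5) these give 3x + y = −26 and x + 3y = −22.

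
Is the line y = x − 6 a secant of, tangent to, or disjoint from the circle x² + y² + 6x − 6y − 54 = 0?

Substituting the line into the circle gives 2x² − 12x + 18 = 0.
Discriminant = (−12)² − 4·2·(18) = 0.
A repeated root: the line is tangent.

tangent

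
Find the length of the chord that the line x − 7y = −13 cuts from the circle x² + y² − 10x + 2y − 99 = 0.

15√2

Express y = (13 + x)/7 and substitute into the circle:
50x² − 450x − 4500 = 0  ⟹  x² − 9x − 90 = 0
x = 15 or x = −6, giving (15, 4) and (−6, 1).
|(15, 4) − (−6, 1)| = √((21)² + (3)²) = 15√2.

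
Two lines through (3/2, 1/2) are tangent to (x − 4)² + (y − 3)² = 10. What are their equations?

x + 3y = 3 and 3x + y = 5

Write the tangent as mx − y + (1/2 − m·(3/2)) = 0 and set its distance from the centre to √10:
[m·(5/2) − (5/2)]² = 10(m² + 1)
3m² + 10m + 3 = 0, so m = −1/3 or m = −3.
Through (3/2, 1/2) these give x + 3y = 3 and 3x + y = 5.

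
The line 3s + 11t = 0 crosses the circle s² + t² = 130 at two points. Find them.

(−11, 3) and (11, −3)

Express t = (−3s)/11 and substitute into the circle:
130s² − 15730 = 0  ⟹  s² − 121 = 0
s = 11 or s = −11, giving (11, −3) and (−11, 3).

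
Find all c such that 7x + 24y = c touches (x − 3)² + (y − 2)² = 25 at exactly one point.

For a tangent, require d(centre, line) = r = 5.
|7·3 + 24·2 − c| / √625 = 5
|c − (69)| = 5·25, so c = 194 or c = −56.

c = −56 or c = 194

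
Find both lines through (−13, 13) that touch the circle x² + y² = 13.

2x + 3y = 13 and 3x + 2y = −13

Let a tangent through (−13, 13) have slope m. Its distance from (0, 0) must equal √13:
[m·(13) − (−13)]² = 13(m² + 1)
6m² + 13m + 6 = 0, so m = −2/3 or m = −3/2.
With m = −2/3: 2x + 3y = 13. With m = −3/2: 3x + 2y = −13.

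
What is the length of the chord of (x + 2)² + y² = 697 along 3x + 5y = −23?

Express y = (−23 − 3x)/5 and substitute into the circle:
34x² + 238x − 16796 = 0  ⟹  x² + 7x − 494 = 0
x = 19 or x = −26, giving (19, −16) and (−26, 11).
Chord length = distance between (19, −16) and (−26, 11) = √2754 = 9√34.

9√34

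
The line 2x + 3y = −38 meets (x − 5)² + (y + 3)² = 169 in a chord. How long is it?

4√13

Express y = (−38 − 2x)/3 and substitute into the circle:
13x² + 26x − 455 = 0  ⟹  x² + 2x − 35 = 0
x = 5 or x = −7, giving (5, −16) and (−7, −8).
|(5, −16) − (−7, −8)| = √((12)² + (−8)²) = 4√13.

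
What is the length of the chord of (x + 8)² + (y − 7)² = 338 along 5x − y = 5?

6√26

Express y = 5x − 5 and substitute into the circle:
26x² − 104x − 130 = 0  ⟹  x² − 4x − 5 = 0
x = 5 or x = −1, giving (5, 20) and (−1, −10).
|(5, 20) − (−1, −10)| = √((6)² + (30)²) = 6√26.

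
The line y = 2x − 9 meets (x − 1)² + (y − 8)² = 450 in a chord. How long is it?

The distance from (1, 8) to the line is 15/√5, and r² = 450.
Chord = 2√(r² − d²) = 2·√(405) = 18√5.

18√5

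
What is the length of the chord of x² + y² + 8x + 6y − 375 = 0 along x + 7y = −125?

20√2

Substitute y = (−125 − x)/7:
50x² + 600x − 8000 = 0  ⟹  x² + 12x − 160 = 0
x = 8 or x = −20, giving (8, −19) and (−20, −15).
Chord length = distance between (8, −19) and (−20, −15) = √800 = 20√2.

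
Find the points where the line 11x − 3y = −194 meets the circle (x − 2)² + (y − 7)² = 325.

(−16, 6) and (−13, 17)

From the line, y = (194 + 11x)/3. Substituting:
130x² + 3770x + 27040 = 0  ⟹  x² + 29x + 208 = 0
x = −13 or x = −16, giving (−13, 17) and (−16, 6).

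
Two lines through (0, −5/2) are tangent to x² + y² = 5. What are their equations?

x − 2y = 5 and x + 2y = −5

A line y − (−5/2) = m(x − (0)) is tangent when its distance from (0, 0) is √5:
(0m − (5/2))² = 5(m² + 1)
4m² − 1 = 0, so m = 1/2 or m = −1/2.
With m = 1/2: x − 2y = 5. With m = −1/2: x + 2y = −5.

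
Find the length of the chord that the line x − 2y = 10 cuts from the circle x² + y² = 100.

8√5

Centre (0, 0), r² = 100. Perpendicular distance d from centre to line = |−10| / √5 = 10/√5.
Half the chord is √(r² − d²) = √(80), so the full chord is 8√5.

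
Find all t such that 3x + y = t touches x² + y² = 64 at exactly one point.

Tangency holds when the distance from the centre (0, 0) to the line equals the radius 8:
|3·0 + 1·0 − t| / √10 = 8
|t| = 8√10.

t = ±8√10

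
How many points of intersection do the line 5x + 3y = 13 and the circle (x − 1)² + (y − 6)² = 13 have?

Centre (1, 6), r² = 13. Distance² from centre to line = (10)²/34 = 50/17.
Since d² < r², the line cuts the circle twice.

2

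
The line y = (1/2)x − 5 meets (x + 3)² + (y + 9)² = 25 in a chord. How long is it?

Centre (−3, −9), r² = 25. Perpendicular distance d from centre to line = |5| / √5 = 5/√5.
Half the chord is √(r² − d²) = √(20), so the full chord is 4√5.

4√5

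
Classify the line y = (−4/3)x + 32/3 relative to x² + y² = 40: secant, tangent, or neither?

neither

Substituting the line into the circle gives 25x² − 256x + 664 = 0.
Δ = 65536 − 66400 = −864.
No real roots: the line does not meet the circle.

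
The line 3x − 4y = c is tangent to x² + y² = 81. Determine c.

c = −45 or c = 45

The line touches the circle iff its distance from (0, 0) is 9:
|3·0 − 4·0 − c| / √25 = 9
|c| = 9·5, so c = 45 or c = −45.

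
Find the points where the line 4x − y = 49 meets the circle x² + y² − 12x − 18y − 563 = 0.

Substitute y = 4x − 49:
17x² − 476x + 2720 = 0  ⟹  x² − 28x + 160 = 0
x = 20 or x = 8, giving (20, 31) and (8, −17).

(8, −17) and (20, 31)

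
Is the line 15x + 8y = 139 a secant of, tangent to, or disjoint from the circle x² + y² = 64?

disjoint

d² = (15·0 + 8·0 − (139))²/289 = 19321/289; r² = 64.
Since d² > r², the line lies outside the circle.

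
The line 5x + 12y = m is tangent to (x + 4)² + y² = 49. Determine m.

m = −111 or m = 71

Tangency holds when the distance from the centre (−4, 0) to the line equals the radius 7:
|5·(−4) + 12·0 − m| / √169 = 7
|m − (−20)| = 7·13, so m = 71 or m = −111.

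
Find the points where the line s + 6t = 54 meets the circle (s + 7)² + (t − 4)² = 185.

From the line, t = (54 − s)/6. Substituting:
37s² + 444s − 3996 = 0  ⟹  s² + 12s − 108 = 0
s = 6 or s = −18, giving (6, 8) and (−18, 12).

(−18, 12) and (6, 8)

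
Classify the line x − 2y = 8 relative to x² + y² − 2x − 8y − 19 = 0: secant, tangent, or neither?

neither

Substituting the line into the circle gives 5x² − 40x + 116 = 0.
Δ = 1600 − 2320 = −720.
No real roots: the line does not meet the circle.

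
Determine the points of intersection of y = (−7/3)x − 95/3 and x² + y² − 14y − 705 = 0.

From the line, y = (−95 − 7x)/3. Substituting:
58x² + 1624x + 6670 = 0  ⟹  x² + 28x + 115 = 0
x = −5 or x = −23, giving (−5, −20) and (−23, 22).

(−23, 22) and (−5, −20)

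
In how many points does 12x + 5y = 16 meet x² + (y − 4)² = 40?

2

Substituting the line into the circle gives 169x² + 96x − 984 = 0.
Discriminant = (96)² − 4·169·(−984) = 674400 > 0.
Two real roots: the line is a secant.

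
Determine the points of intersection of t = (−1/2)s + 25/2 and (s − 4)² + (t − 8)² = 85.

(−3, 14) and (13, 6)

Substitute t = (25 − s)/2:
5s² − 50s − 195 = 0  ⟹  s² − 10s − 39 = 0
s = 13 or s = −3, giving (13, 6) and (−3, 14).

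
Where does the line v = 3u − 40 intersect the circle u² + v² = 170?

Express v = 3u − 40 and substitute into the circle:
10u² − 240u + 1430 = 0  ⟹  u² − 24u + 143 = 0
u = 13 or u = 11, giving (13, −1) and (11, −7).

(11, −7) and (13, −1)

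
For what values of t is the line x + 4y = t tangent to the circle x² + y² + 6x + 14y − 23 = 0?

t = −31 ± 9√17

The line touches the circle iff its distance from (−3, −7) is 9:
|1·(−3) + 4·(−7) − t| / √17 = 9
|t − (−31)| = 9√17.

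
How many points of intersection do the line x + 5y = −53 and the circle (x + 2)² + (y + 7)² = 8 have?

0

Substituting the line into the circle gives 26x² + 136x + 224 = 0.
Discriminant = (136)² − 4·26·(224) = −4800 < 0.
No real roots: the line does not meet the circle.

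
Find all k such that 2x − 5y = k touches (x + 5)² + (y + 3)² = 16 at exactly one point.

For a tangent, require d(centre, line) = r = 4.
|2·(−5) − 5·(−3) − k| / √29 = 4
|k − (5)| = 4√29.

k = 5 ± 4√29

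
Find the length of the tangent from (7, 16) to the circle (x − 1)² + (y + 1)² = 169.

2√39

With centre O = (1, −1), |OP|² = 325 and r² = 169.
Power of the point: PT² = |PO|² − r² = 156, so PT = 2√39.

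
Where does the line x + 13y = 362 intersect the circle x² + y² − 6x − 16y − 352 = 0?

(−2, 28) and (11, 27)

Express y = (362 − x)/13 and substitute into the circle:
170x² − 1530x − 3740 = 0  ⟹  x² − 9x − 22 = 0
x = 11 or x = −2, giving (11, 27) and (−2, 28).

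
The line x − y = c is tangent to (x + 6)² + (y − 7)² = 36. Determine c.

Tangency holds when the distance from the centre (−6, 7) to the line equals the radius 6:
|1·(−6) − 1·7 − c| / √2 = 6
|c − (−13)| = 6√2.

c = −13 ± 6√2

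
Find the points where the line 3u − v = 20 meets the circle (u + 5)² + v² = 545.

Express v = 3u − 20 and substitute into the circle:
10u² − 110u − 120 = 0  ⟹  u² − 11u − 12 = 0
u = 12 or u = −1, giving (12, 16) and (−1, −23).

(−1, −23) and (12, 16)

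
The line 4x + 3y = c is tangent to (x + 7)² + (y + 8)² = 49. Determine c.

The line touches the circle iff its distance from (−7, −8) is 7:
|4·(−7) + 3·(−8) − c| / √25 = 7
|c − (−52)| = 7·5, so c = −17 or c = −87.

c = −87 or c = −17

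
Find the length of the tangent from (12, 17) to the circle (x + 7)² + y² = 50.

Centre (−7, 0), r² = 50. |PO|² = (19)² + (17)² = 650.
Power of the point: PT² = |PO|² − r² = 600, so PT = 10√6.

10√6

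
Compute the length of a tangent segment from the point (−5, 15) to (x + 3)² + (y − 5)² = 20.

2√21

Centre (−3, 5), r² = 20. |PO|² = (−2)² + (10)² = 104.
By the tangent–radius right angle, tangent length = √(|PO|² − r²) = √84 = 2√21.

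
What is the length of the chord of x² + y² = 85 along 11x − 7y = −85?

Express y = (85 + 11x)/7 and substitute into the circle:
170x² + 1870x + 3060 = 0  ⟹  x² + 11x + 18 = 0
x = −2 or x = −9, giving (−2, 9) and (−9, −2).
|(−2, 9) − (−9, −2)| = √((7)² + (11)²) = √170.

√170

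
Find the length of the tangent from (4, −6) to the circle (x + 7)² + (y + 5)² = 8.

Centre (−7, −5), r² = 8. |PO|² = (11)² + (−1)² = 122.
The tangent meets the radius at right angles, so tangent² = |PO|² − r² = 122 − 8 = 114.

√114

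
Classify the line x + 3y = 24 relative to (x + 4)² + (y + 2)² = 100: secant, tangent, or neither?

d² = (1·(−4) + 3·(−2) − (24))²/10 = 578/5; r² = 100.
Since d² > r², the line lies outside the circle.

neither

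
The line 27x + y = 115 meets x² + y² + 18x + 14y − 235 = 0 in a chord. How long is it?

√730

The distance from (−9, −7) to the line is 365/√730, and r² = 365.
Half the chord is √(r² − d²) = √(365/2), so the full chord is √730.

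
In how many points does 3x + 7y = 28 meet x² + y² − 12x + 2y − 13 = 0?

2

Centre (6, −1), r² = 50. Distance² from centre to line = (−17)²/58 = 289/58.
Since d² < r², the line cuts the circle twice.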